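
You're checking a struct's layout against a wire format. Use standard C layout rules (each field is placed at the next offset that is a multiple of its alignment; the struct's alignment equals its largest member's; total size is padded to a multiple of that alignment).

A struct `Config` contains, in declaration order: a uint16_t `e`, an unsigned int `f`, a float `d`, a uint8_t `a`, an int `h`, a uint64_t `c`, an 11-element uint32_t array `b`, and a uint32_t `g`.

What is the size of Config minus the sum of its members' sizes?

9

@0: e [2B, align 2] → 2
+2 pad (align 4)
@4: f [4B, align 4] → 8
@8: d [4B, align 4] → 12
@12: a [1B, align 1] → 13
+3 pad (align 4)
@16: h [4B, align 4] → 20
+4 pad (align 8)
@24: c [8B, align 8] → 32
@32: b [44B, align 4] → 76
@76: g [4B, align 4] → 80
size 80, align 8
data bytes 71, size 80 → padding 9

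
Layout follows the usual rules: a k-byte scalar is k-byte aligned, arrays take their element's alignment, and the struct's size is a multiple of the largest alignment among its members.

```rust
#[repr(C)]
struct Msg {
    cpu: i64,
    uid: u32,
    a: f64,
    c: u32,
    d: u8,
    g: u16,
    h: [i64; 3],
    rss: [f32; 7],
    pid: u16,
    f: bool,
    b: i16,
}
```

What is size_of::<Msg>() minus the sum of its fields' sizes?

cpu at 0 (size 8, align 8) → ends 8
uid at 8 (size 4, align 4) → ends 12
pad 4 to align 8 for a
a at 16 (size 8, align 8) → ends 24
c at 24 (size 4, align 4) → ends 28
d at 28 (size 1, align 1) → ends 29
pad 1 to align 2 for g
g at 30 (size 2, align 2) → ends 32
h at 32 (size 24, align 8) → ends 56
rss at 56 (size 28, align 4) → ends 84
pid at 84 (size 2, align 2) → ends 86
f at 86 (size 1, align 1) → ends 87
pad 1 to align 2 for b
b at 88 (size 2, align 2) → ends 90
tail pad 6 to reach multiple of 8
total 96 bytes, alignment 8
data bytes 84, size 96 → padding 12

12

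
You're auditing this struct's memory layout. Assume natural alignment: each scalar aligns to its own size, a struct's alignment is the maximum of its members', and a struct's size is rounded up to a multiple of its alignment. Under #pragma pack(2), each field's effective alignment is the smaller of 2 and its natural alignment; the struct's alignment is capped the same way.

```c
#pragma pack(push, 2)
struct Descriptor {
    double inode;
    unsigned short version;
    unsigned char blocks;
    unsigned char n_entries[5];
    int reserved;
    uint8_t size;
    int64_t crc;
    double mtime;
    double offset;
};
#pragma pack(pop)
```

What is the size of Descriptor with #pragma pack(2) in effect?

46

inode at 0 (size 8, align 2) → ends 8
version at 8 (size 2, align 2) → ends 10
blocks at 10 (size 1, align 1) → ends 11
n_entries at 11 (size 5, align 1) → ends 16
reserved at 16 (size 4, align 2) → ends 20
size at 20 (size 1, align 1) → ends 21
pad 1 to align 2 for crc
crc at 22 (size 8, align 2) → ends 30
mtime at 30 (size 8, align 2) → ends 38
offset at 38 (size 8, align 2) → ends 46
total 46 bytes, alignment 2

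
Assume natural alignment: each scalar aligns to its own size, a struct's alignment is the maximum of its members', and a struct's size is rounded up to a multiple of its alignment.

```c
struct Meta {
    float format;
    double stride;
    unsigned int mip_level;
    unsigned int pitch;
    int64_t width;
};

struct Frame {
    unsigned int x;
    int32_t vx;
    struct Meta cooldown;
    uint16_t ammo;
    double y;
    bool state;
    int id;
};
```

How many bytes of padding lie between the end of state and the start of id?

3

Meta: format at 0 (size 4, align 4) → ends 4; pad 4 to align 8 for stride; stride at 8 (size 8, align 8) → ends 16; mip_level at 16 (size 4, align 4) → ends 20; pitch at 20 (size 4, align 4) → ends 24; width at 24 (size 8, align 8) → ends 32; total 32 bytes, alignment 8
x at 0 (size 4, align 4) → ends 4
vx at 4 (size 4, align 4) → ends 8
cooldown at 8 (size 32, align 8) → ends 40
ammo at 40 (size 2, align 2) → ends 42
pad 6 to align 8 for y
y at 48 (size 8, align 8) → ends 56
state at 56 (size 1, align 1) → ends 57
pad 3 to align 4 for id
id at 60 (size 4, align 4) → ends 64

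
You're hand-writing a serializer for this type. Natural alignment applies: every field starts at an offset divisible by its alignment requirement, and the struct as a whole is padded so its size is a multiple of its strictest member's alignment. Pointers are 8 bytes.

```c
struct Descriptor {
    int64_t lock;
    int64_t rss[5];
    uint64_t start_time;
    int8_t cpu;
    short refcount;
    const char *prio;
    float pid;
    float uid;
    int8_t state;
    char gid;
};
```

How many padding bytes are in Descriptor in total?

0..8  lock  (8B, 8-aligned)
8..48  rss  (40B, 8-aligned)
48..56  start_time  (8B, 8-aligned)
56..57  cpu  (1B, 1-aligned)
57..58  -- padding (1B)
58..60  refcount  (2B, 2-aligned)
60..64  -- padding (4B)
64..72  prio  (8B, 8-aligned)
72..76  pid  (4B, 4-aligned)
76..80  uid  (4B, 4-aligned)
80..81  state  (1B, 1-aligned)
81..82  gid  (1B, 1-aligned)
82..88  -- tail padding (6B)
sizeof = 88, alignof = 8
data bytes 77, size 88 → padding 11

11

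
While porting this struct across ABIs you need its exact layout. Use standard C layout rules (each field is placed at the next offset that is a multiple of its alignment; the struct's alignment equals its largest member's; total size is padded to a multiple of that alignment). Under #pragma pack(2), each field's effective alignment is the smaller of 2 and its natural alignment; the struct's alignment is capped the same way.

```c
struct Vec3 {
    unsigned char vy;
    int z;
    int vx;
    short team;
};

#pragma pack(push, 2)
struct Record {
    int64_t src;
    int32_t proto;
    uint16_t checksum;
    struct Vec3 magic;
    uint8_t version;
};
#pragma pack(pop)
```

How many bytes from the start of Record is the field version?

30

Vec3: 0..1  vy  (1B, 1-aligned); 1..4  -- padding (3B); 4..8  z  (4B, 4-aligned); 8..12  vx  (4B, 4-aligned); 12..14  team  (2B, 2-aligned); 14..16  -- tail padding (2B); sizeof = 16, alignof = 4
0..8  src  (8B, 2-aligned)
8..12  proto  (4B, 2-aligned)
12..14  checksum  (2B, 2-aligned)
14..30  magic  (16B, 2-aligned)
30..31  version  (1B, 1-aligned)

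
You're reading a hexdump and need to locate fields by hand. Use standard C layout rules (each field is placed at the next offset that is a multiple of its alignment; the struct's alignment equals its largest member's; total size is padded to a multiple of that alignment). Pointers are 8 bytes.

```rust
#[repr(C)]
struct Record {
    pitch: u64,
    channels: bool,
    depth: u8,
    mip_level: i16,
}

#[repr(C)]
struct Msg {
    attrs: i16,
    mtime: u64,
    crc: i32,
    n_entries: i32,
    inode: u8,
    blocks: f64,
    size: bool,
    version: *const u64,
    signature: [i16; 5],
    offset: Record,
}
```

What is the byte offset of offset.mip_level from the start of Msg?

Record: 0..8  pitch  (8B, 8-aligned); 8..9  channels  (1B, 1-aligned); 9..10  depth  (1B, 1-aligned); 10..12  mip_level  (2B, 2-aligned); 12..16  -- tail padding (4B); sizeof = 16, alignof = 8
0..2  attrs  (2B, 2-aligned)
2..8  -- padding (6B)
8..16  mtime  (8B, 8-aligned)
16..20  crc  (4B, 4-aligned)
20..24  n_entries  (4B, 4-aligned)
24..25  inode  (1B, 1-aligned)
25..32  -- padding (7B)
32..40  blocks  (8B, 8-aligned)
40..41  size  (1B, 1-aligned)
41..48  -- padding (7B)
48..56  version  (8B, 8-aligned)
56..66  signature  (10B, 2-aligned)
66..72  -- padding (6B)
72..88  offset  (16B, 8-aligned)
within Record: mip_level at 10
72 + 10 = 82

82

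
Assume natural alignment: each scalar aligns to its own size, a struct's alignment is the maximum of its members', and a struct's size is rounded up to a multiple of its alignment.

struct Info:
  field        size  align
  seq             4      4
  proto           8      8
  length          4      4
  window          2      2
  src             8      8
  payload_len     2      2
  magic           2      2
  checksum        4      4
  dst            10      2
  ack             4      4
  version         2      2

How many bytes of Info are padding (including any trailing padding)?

@0: seq [4B, align 4] → 4
+4 pad (align 8)
@8: proto [8B, align 8] → 16
@16: length [4B, align 4] → 20
@20: window [2B, align 2] → 22
+2 pad (align 8)
@24: src [8B, align 8] → 32
@32: payload_len [2B, align 2] → 34
@34: magic [2B, align 2] → 36
@36: checksum [4B, align 4] → 40
@40: dst [10B, align 2] → 50
+2 pad (align 4)
@52: ack [4B, align 4] → 56
@56: version [2B, align 2] → 58
+6 tail pad (align 8)
size 64, align 8
data bytes 50, size 64 → padding 14

14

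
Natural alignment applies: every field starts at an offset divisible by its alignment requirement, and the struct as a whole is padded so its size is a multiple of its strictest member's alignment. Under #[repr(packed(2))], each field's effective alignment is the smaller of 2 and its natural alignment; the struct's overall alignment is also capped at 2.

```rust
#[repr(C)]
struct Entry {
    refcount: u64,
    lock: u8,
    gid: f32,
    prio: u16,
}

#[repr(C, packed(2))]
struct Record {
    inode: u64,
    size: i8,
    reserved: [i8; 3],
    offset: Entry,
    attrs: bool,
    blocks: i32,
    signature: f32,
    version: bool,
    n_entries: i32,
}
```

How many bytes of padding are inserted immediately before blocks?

1

Entry: @0: refcount [8B, align 8] → 8; @8: lock [1B, align 1] → 9; +3 pad (align 4); @12: gid [4B, align 4] → 16; @16: prio [2B, align 2] → 18; +6 tail pad (align 8); size 24, align 8
@0: inode [8B, align 2] → 8
@8: size [1B, align 1] → 9
@9: reserved [3B, align 1] → 12
@12: offset [24B, align 2] → 36
@36: attrs [1B, align 1] → 37
+1 pad (align 2)
@38: blocks [4B, align 2] → 42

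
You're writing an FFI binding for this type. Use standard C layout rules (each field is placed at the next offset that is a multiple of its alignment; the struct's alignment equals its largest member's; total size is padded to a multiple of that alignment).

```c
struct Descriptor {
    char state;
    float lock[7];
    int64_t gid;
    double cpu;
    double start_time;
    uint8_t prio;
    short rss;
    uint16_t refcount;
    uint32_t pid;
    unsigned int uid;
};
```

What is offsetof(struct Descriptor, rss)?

0..1  state  (1B, 1-aligned)
1..4  -- padding (3B)
4..32  lock  (28B, 4-aligned)
32..40  gid  (8B, 8-aligned)
40..48  cpu  (8B, 8-aligned)
48..56  start_time  (8B, 8-aligned)
56..57  prio  (1B, 1-aligned)
57..58  -- padding (1B)
58..60  rss  (2B, 2-aligned)

58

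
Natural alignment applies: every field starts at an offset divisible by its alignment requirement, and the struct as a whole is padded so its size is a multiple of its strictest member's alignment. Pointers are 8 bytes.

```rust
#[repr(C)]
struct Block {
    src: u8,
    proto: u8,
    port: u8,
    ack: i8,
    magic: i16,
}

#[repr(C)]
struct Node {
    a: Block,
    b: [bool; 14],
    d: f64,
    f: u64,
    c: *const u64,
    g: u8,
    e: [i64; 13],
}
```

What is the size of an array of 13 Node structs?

2080

Block: @0: src [1B, align 1] → 1; @1: proto [1B, align 1] → 2; @2: port [1B, align 1] → 3; @3: ack [1B, align 1] → 4; @4: magic [2B, align 2] → 6; size 6, align 2
@0: a [6B, align 2] → 6
@6: b [14B, align 1] → 20
+4 pad (align 8)
@24: d [8B, align 8] → 32
@32: f [8B, align 8] → 40
@40: c [8B, align 8] → 48
@48: g [1B, align 1] → 49
+7 pad (align 8)
@56: e [104B, align 8] → 160
size 160, align 8
array of 13: 13 × 160 = 2080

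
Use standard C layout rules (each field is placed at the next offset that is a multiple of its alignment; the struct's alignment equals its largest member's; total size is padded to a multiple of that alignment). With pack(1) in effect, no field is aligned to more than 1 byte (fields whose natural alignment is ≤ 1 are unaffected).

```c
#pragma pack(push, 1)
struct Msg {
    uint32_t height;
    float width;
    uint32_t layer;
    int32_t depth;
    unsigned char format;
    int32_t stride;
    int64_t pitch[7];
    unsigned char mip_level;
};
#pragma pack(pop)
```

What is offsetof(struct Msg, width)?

4

@0: height [4B, align 1] → 4
@4: width [4B, align 1] → 8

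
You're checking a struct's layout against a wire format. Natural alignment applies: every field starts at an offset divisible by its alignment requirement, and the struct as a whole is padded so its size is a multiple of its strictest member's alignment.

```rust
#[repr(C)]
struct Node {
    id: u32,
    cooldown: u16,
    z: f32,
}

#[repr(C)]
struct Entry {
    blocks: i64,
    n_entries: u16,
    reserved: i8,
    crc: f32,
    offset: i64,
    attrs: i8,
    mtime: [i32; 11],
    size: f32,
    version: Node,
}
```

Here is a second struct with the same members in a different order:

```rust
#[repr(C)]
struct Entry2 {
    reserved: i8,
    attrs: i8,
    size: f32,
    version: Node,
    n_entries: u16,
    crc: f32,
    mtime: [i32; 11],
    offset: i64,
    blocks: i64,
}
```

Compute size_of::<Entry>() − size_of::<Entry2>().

Node: @0: id [4B, align 4] → 4; @4: cooldown [2B, align 2] → 6; +2 pad (align 4); @8: z [4B, align 4] → 12; size 12, align 4
@0: blocks [8B, align 8] → 8
@8: n_entries [2B, align 2] → 10
@10: reserved [1B, align 1] → 11
+1 pad (align 4)
@12: crc [4B, align 4] → 16
@16: offset [8B, align 8] → 24
@24: attrs [1B, align 1] → 25
+3 pad (align 4)
@28: mtime [44B, align 4] → 72
@72: size [4B, align 4] → 76
@76: version [12B, align 4] → 88
size 88, align 8
— Entry2 —
@0: reserved [1B, align 1] → 1
@1: attrs [1B, align 1] → 2
+2 pad (align 4)
@4: size [4B, align 4] → 8
@8: version [12B, align 4] → 20
@20: n_entries [2B, align 2] → 22
+2 pad (align 4)
@24: crc [4B, align 4] → 28
@28: mtime [44B, align 4] → 72
@72: offset [8B, align 8] → 80
@80: blocks [8B, align 8] → 88
size 88, align 8
88 − 88 = 0

0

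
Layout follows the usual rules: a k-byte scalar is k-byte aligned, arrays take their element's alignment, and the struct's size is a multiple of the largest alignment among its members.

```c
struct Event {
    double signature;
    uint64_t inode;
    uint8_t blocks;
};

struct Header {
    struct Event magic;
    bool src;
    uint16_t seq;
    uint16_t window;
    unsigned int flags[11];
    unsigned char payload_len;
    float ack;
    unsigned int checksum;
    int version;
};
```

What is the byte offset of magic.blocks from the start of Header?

Event: signature at 0 (size 8, align 8) → ends 8; inode at 8 (size 8, align 8) → ends 16; blocks at 16 (size 1, align 1) → ends 17; tail pad 7 to reach multiple of 8; total 24 bytes, alignment 8
magic at 0 (size 24, align 8) → ends 24
within Event: blocks at 16
0 + 16 = 16

16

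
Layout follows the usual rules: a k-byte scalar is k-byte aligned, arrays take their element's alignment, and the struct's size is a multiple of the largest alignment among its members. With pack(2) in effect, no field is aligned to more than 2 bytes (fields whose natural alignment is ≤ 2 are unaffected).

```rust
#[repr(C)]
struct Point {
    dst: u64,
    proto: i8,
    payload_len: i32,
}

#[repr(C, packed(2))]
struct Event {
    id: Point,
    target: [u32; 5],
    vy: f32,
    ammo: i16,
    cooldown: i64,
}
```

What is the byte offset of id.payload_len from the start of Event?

12

Point: 0..8  dst  (8B, 8-aligned); 8..9  proto  (1B, 1-aligned); 9..12  -- padding (3B); 12..16  payload_len  (4B, 4-aligned); sizeof = 16, alignof = 8
0..16  id  (16B, 2-aligned)
within Point: payload_len at 12
0 + 12 = 12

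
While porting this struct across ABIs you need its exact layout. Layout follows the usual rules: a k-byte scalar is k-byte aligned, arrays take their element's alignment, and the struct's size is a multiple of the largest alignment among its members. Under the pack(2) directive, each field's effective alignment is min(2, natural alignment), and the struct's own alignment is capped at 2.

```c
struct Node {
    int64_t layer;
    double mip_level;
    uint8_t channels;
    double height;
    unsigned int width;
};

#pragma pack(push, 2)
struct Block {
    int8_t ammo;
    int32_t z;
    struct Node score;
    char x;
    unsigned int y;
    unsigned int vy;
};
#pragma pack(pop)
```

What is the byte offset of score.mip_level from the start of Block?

Node: 0..8  layer  (8B, 8-aligned); 8..16  mip_level  (8B, 8-aligned); 16..17  channels  (1B, 1-aligned); 17..24  -- padding (7B); 24..32  height  (8B, 8-aligned); 32..36  width  (4B, 4-aligned); 36..40  -- tail padding (4B); sizeof = 40, alignof = 8
0..1  ammo  (1B, 1-aligned)
1..2  -- padding (1B)
2..6  z  (4B, 2-aligned)
6..46  score  (40B, 2-aligned)
within Node: mip_level at 8
6 + 8 = 14

14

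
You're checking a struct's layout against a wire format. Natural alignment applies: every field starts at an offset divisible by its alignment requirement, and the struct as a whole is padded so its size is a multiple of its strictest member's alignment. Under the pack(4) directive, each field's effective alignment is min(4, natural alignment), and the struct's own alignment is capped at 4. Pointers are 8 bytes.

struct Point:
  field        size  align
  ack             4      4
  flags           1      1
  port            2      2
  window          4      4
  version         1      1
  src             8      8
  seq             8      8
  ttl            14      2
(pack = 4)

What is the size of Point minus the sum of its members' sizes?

@0: ack [4B, align 4] → 4
@4: flags [1B, align 1] → 5
+1 pad (align 2)
@6: port [2B, align 2] → 8
@8: window [4B, align 4] → 12
@12: version [1B, align 1] → 13
+3 pad (align 4)
@16: src [8B, align 4] → 24
@24: seq [8B, align 4] → 32
@32: ttl [14B, align 2] → 46
+2 tail pad (align 4)
size 48, align 4
data bytes 42, size 48 → padding 6

6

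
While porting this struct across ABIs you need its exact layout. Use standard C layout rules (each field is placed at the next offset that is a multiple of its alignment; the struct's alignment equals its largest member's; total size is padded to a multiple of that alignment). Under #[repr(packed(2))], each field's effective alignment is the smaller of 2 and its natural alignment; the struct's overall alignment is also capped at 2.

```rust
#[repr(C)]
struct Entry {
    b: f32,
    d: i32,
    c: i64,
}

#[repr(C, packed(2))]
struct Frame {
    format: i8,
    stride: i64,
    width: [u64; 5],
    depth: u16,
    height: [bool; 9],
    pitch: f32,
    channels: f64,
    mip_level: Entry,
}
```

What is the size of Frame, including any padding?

90

Entry: 0..4  b  (4B, 4-aligned); 4..8  d  (4B, 4-aligned); 8..16  c  (8B, 8-aligned); sizeof = 16, alignof = 8
0..1  format  (1B, 1-aligned)
1..2  -- padding (1B)
2..10  stride  (8B, 2-aligned)
10..50  width  (40B, 2-aligned)
50..52  depth  (2B, 2-aligned)
52..61  height  (9B, 1-aligned)
61..62  -- padding (1B)
62..66  pitch  (4B, 2-aligned)
66..74  channels  (8B, 2-aligned)
74..90  mip_level  (16B, 2-aligned)
sizeof = 90, alignof = 2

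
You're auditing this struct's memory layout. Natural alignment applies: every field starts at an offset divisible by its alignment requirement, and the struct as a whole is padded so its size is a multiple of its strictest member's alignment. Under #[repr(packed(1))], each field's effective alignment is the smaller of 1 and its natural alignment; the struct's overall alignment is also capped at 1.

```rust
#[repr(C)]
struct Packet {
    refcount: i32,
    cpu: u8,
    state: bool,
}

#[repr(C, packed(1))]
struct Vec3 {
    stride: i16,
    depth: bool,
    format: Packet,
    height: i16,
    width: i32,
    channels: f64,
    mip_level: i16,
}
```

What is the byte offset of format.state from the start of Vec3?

8

Packet: refcount at 0 (size 4, align 4) → ends 4; cpu at 4 (size 1, align 1) → ends 5; state at 5 (size 1, align 1) → ends 6; tail pad 2 to reach multiple of 4; total 8 bytes, alignment 4
stride at 0 (size 2, align 1) → ends 2
depth at 2 (size 1, align 1) → ends 3
format at 3 (size 8, align 1) → ends 11
within Packet: state at 5
3 + 5 = 8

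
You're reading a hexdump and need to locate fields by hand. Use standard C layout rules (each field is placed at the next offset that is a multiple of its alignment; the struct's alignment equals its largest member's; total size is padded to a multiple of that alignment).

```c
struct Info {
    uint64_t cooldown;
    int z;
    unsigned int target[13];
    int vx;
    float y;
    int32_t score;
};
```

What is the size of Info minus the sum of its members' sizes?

4

0..8  cooldown  (8B, 8-aligned)
8..12  z  (4B, 4-aligned)
12..64  target  (52B, 4-aligned)
64..68  vx  (4B, 4-aligned)
68..72  y  (4B, 4-aligned)
72..76  score  (4B, 4-aligned)
76..80  -- tail padding (4B)
sizeof = 80, alignof = 8
data bytes 76, size 80 → padding 4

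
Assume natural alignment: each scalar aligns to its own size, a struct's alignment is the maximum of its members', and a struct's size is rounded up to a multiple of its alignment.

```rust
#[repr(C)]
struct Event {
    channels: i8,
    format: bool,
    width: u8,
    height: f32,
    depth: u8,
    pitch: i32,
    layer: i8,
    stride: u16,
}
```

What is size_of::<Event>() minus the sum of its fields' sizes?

5

channels at 0 (size 1, align 1) → ends 1
format at 1 (size 1, align 1) → ends 2
width at 2 (size 1, align 1) → ends 3
pad 1 to align 4 for height
height at 4 (size 4, align 4) → ends 8
depth at 8 (size 1, align 1) → ends 9
pad 3 to align 4 for pitch
pitch at 12 (size 4, align 4) → ends 16
layer at 16 (size 1, align 1) → ends 17
pad 1 to align 2 for stride
stride at 18 (size 2, align 2) → ends 20
total 20 bytes, alignment 4
data bytes 15, size 20 → padding 5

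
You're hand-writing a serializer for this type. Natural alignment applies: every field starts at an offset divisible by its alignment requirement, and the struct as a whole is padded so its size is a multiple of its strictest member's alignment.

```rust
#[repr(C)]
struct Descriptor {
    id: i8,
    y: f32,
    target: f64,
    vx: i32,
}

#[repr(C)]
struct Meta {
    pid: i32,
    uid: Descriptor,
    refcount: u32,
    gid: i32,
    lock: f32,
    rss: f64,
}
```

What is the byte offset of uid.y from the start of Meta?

Descriptor: @0: id [1B, align 1] → 1; +3 pad (align 4); @4: y [4B, align 4] → 8; @8: target [8B, align 8] → 16; @16: vx [4B, align 4] → 20; +4 tail pad (align 8); size 24, align 8
@0: pid [4B, align 4] → 4
+4 pad (align 8)
@8: uid [24B, align 8] → 32
within Descriptor: y at 4
8 + 4 = 12

12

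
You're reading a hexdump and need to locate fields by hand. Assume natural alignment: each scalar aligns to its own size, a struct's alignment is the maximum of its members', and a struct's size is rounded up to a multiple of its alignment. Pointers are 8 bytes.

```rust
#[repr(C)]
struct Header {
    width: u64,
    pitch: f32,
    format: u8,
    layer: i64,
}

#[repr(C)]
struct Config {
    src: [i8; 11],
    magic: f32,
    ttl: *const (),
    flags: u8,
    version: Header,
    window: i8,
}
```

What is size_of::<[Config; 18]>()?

Header: width at 0 (size 8, align 8) → ends 8; pitch at 8 (size 4, align 4) → ends 12; format at 12 (size 1, align 1) → ends 13; pad 3 to align 8 for layer; layer at 16 (size 8, align 8) → ends 24; total 24 bytes, alignment 8
src at 0 (size 11, align 1) → ends 11
pad 1 to align 4 for magic
magic at 12 (size 4, align 4) → ends 16
ttl at 16 (size 8, align 8) → ends 24
flags at 24 (size 1, align 1) → ends 25
pad 7 to align 8 for version
version at 32 (size 24, align 8) → ends 56
window at 56 (size 1, align 1) → ends 57
tail pad 7 to reach multiple of 8
total 64 bytes, alignment 8
array of 18: 18 × 64 = 1152

1152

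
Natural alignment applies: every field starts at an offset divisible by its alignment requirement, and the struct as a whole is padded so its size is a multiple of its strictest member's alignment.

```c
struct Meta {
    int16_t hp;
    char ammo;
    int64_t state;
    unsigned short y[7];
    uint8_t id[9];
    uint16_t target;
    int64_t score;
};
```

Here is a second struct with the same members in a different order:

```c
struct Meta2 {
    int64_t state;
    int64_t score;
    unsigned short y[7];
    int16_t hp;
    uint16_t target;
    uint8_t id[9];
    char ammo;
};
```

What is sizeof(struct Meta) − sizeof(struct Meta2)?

@0: hp [2B, align 2] → 2
@2: ammo [1B, align 1] → 3
+5 pad (align 8)
@8: state [8B, align 8] → 16
@16: y [14B, align 2] → 30
@30: id [9B, align 1] → 39
+1 pad (align 2)
@40: target [2B, align 2] → 42
+6 pad (align 8)
@48: score [8B, align 8] → 56
size 56, align 8
— Meta2 —
@0: state [8B, align 8] → 8
@8: score [8B, align 8] → 16
@16: y [14B, align 2] → 30
@30: hp [2B, align 2] → 32
@32: target [2B, align 2] → 34
@34: id [9B, align 1] → 43
@43: ammo [1B, align 1] → 44
+4 tail pad (align 8)
size 48, align 8
56 − 48 = 8

8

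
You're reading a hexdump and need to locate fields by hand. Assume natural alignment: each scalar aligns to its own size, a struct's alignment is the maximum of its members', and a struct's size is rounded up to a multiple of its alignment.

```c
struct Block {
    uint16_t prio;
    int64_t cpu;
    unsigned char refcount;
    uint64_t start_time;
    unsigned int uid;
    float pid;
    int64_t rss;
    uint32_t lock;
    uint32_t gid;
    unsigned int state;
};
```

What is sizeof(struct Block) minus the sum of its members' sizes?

prio at 0 (size 2, align 2) → ends 2
pad 6 to align 8 for cpu
cpu at 8 (size 8, align 8) → ends 16
refcount at 16 (size 1, align 1) → ends 17
pad 7 to align 8 for start_time
start_time at 24 (size 8, align 8) → ends 32
uid at 32 (size 4, align 4) → ends 36
pid at 36 (size 4, align 4) → ends 40
rss at 40 (size 8, align 8) → ends 48
lock at 48 (size 4, align 4) → ends 52
gid at 52 (size 4, align 4) → ends 56
state at 56 (size 4, align 4) → ends 60
tail pad 4 to reach multiple of 8
total 64 bytes, alignment 8
data bytes 47, size 64 → padding 17

17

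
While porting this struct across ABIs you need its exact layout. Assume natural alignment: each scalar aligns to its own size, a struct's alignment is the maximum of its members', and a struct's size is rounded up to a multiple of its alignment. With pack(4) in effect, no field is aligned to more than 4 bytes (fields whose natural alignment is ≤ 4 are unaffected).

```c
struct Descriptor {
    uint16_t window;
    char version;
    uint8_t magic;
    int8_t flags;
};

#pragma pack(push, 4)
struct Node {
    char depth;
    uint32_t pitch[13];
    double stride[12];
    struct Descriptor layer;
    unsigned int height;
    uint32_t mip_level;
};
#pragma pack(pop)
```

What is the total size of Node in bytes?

168

Descriptor: @0: window [2B, align 2] → 2; @2: version [1B, align 1] → 3; @3: magic [1B, align 1] → 4; @4: flags [1B, align 1] → 5; +1 tail pad (align 2); size 6, align 2
@0: depth [1B, align 1] → 1
+3 pad (align 4)
@4: pitch [52B, align 4] → 56
@56: stride [96B, align 4] → 152
@152: layer [6B, align 2] → 158
+2 pad (align 4)
@160: height [4B, align 4] → 164
@164: mip_level [4B, align 4] → 168
size 168, align 4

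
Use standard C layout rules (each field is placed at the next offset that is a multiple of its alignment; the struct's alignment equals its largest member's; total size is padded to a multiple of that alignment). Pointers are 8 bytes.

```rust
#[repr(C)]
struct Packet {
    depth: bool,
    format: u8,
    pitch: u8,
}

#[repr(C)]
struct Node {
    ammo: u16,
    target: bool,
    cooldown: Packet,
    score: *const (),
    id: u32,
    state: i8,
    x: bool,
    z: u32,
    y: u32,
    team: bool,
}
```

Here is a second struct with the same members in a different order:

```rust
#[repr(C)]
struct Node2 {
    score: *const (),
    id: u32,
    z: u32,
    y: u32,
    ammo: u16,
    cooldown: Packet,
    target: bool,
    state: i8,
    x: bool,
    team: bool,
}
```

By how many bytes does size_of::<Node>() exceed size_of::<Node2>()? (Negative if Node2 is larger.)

Packet: @0: depth [1B, align 1] → 1; @1: format [1B, align 1] → 2; @2: pitch [1B, align 1] → 3; size 3, align 1
@0: ammo [2B, align 2] → 2
@2: target [1B, align 1] → 3
@3: cooldown [3B, align 1] → 6
+2 pad (align 8)
@8: score [8B, align 8] → 16
@16: id [4B, align 4] → 20
@20: state [1B, align 1] → 21
@21: x [1B, align 1] → 22
+2 pad (align 4)
@24: z [4B, align 4] → 28
@28: y [4B, align 4] → 32
@32: team [1B, align 1] → 33
+7 tail pad (align 8)
size 40, align 8
— Node2 —
@0: score [8B, align 8] → 8
@8: id [4B, align 4] → 12
@12: z [4B, align 4] → 16
@16: y [4B, align 4] → 20
@20: ammo [2B, align 2] → 22
@22: cooldown [3B, align 1] → 25
@25: target [1B, align 1] → 26
@26: state [1B, align 1] → 27
@27: x [1B, align 1] → 28
@28: team [1B, align 1] → 29
+3 tail pad (align 8)
size 32, align 8
40 − 32 = 8

8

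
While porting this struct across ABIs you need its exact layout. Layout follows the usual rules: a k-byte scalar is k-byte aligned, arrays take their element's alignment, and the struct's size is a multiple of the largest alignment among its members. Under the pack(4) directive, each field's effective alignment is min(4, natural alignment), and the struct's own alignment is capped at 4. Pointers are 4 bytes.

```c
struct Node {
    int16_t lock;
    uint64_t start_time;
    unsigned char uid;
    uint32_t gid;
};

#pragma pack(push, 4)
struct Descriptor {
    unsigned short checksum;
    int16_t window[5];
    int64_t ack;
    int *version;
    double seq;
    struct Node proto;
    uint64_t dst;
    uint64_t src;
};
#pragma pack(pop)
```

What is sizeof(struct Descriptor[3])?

216

Node: lock at 0 (size 2, align 2) → ends 2; pad 6 to align 8 for start_time; start_time at 8 (size 8, align 8) → ends 16; uid at 16 (size 1, align 1) → ends 17; pad 3 to align 4 for gid; gid at 20 (size 4, align 4) → ends 24; total 24 bytes, alignment 8
checksum at 0 (size 2, align 2) → ends 2
window at 2 (size 10, align 2) → ends 12
ack at 12 (size 8, align 4) → ends 20
version at 20 (size 4, align 4) → ends 24
seq at 24 (size 8, align 4) → ends 32
proto at 32 (size 24, align 4) → ends 56
dst at 56 (size 8, align 4) → ends 64
src at 64 (size 8, align 4) → ends 72
total 72 bytes, alignment 4
array of 3: 3 × 72 = 216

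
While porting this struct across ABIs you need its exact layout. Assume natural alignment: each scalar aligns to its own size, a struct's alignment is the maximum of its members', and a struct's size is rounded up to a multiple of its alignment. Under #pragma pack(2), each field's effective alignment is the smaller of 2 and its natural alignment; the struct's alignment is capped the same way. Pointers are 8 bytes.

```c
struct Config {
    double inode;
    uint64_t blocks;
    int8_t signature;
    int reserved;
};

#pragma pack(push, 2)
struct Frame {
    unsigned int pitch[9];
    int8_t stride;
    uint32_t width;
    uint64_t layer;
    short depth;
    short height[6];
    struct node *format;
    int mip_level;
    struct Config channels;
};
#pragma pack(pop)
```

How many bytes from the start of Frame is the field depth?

50

Config: @0: inode [8B, align 8] → 8; @8: blocks [8B, align 8] → 16; @16: signature [1B, align 1] → 17; +3 pad (align 4); @20: reserved [4B, align 4] → 24; size 24, align 8
@0: pitch [36B, align 2] → 36
@36: stride [1B, align 1] → 37
+1 pad (align 2)
@38: width [4B, align 2] → 42
@42: layer [8B, align 2] → 50
@50: depth [2B, align 2] → 52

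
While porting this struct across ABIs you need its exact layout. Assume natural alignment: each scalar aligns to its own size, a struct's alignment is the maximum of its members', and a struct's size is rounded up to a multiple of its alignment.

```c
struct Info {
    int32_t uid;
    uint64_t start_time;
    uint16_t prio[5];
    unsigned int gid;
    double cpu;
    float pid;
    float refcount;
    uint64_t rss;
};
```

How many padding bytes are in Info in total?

6

uid at 0 (size 4, align 4) → ends 4
pad 4 to align 8 for start_time
start_time at 8 (size 8, align 8) → ends 16
prio at 16 (size 10, align 2) → ends 26
pad 2 to align 4 for gid
gid at 28 (size 4, align 4) → ends 32
cpu at 32 (size 8, align 8) → ends 40
pid at 40 (size 4, align 4) → ends 44
refcount at 44 (size 4, align 4) → ends 48
rss at 48 (size 8, align 8) → ends 56
total 56 bytes, alignment 8
data bytes 50, size 56 → padding 6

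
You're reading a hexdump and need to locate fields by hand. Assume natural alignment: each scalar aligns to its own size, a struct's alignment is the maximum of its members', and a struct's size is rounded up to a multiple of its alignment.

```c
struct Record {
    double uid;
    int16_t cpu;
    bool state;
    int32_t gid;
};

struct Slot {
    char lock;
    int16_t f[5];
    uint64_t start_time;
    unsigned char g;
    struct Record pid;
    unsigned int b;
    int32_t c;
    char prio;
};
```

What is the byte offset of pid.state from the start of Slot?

Record: 0..8  uid  (8B, 8-aligned); 8..10  cpu  (2B, 2-aligned); 10..11  state  (1B, 1-aligned); 11..12  -- padding (1B); 12..16  gid  (4B, 4-aligned); sizeof = 16, alignof = 8
0..1  lock  (1B, 1-aligned)
1..2  -- padding (1B)
2..12  f  (10B, 2-aligned)
12..16  -- padding (4B)
16..24  start_time  (8B, 8-aligned)
24..25  g  (1B, 1-aligned)
25..32  -- padding (7B)
32..48  pid  (16B, 8-aligned)
within Record: state at 10
32 + 10 = 42

42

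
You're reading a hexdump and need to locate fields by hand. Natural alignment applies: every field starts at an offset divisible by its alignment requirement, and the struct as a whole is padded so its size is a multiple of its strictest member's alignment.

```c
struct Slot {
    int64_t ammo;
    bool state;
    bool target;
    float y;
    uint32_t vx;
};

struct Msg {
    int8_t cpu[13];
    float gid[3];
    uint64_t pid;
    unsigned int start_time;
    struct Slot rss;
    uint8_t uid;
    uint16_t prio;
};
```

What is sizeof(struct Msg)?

80 bytes

Slot: ammo at 0 (size 8, align 8) → ends 8; state at 8 (size 1, align 1) → ends 9; target at 9 (size 1, align 1) → ends 10; pad 2 to align 4 for y; y at 12 (size 4, align 4) → ends 16; vx at 16 (size 4, align 4) → ends 20; tail pad 4 to reach multiple of 8; total 24 bytes, alignment 8
cpu at 0 (size 13, align 1) → ends 13
pad 3 to align 4 for gid
gid at 16 (size 12, align 4) → ends 28
pad 4 to align 8 for pid
pid at 32 (size 8, align 8) → ends 40
start_time at 40 (size 4, align 4) → ends 44
pad 4 to align 8 for rss
rss at 48 (size 24, align 8) → ends 72
uid at 72 (size 1, align 1) → ends 73
pad 1 to align 2 for prio
prio at 74 (size 2, align 2) → ends 76
tail pad 4 to reach multiple of 8
total 80 bytes, alignment 8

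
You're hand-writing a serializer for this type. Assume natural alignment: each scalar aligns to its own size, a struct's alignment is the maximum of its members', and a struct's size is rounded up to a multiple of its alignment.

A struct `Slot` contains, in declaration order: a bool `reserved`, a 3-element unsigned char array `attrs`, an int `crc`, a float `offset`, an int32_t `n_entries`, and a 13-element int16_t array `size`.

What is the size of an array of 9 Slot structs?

396

0..1  reserved  (1B, 1-aligned)
1..4  attrs  (3B, 1-aligned)
4..8  crc  (4B, 4-aligned)
8..12  offset  (4B, 4-aligned)
12..16  n_entries  (4B, 4-aligned)
16..42  size  (26B, 2-aligned)
42..44  -- tail padding (2B)
sizeof = 44, alignof = 4
array of 9: 9 × 44 = 396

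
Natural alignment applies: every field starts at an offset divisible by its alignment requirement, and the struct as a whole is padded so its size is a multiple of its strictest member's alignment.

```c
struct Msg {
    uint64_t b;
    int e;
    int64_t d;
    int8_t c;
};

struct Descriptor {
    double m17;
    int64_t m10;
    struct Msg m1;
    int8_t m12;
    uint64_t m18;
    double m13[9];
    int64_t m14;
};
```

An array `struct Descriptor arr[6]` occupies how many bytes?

Msg: @0: b [8B, align 8] → 8; @8: e [4B, align 4] → 12; +4 pad (align 8); @16: d [8B, align 8] → 24; @24: c [1B, align 1] → 25; +7 tail pad (align 8); size 32, align 8
@0: m17 [8B, align 8] → 8
@8: m10 [8B, align 8] → 16
@16: m1 [32B, align 8] → 48
@48: m12 [1B, align 1] → 49
+7 pad (align 8)
@56: m18 [8B, align 8] → 64
@64: m13 [72B, align 8] → 136
@136: m14 [8B, align 8] → 144
size 144, align 8
array of 6: 6 × 144 = 864

864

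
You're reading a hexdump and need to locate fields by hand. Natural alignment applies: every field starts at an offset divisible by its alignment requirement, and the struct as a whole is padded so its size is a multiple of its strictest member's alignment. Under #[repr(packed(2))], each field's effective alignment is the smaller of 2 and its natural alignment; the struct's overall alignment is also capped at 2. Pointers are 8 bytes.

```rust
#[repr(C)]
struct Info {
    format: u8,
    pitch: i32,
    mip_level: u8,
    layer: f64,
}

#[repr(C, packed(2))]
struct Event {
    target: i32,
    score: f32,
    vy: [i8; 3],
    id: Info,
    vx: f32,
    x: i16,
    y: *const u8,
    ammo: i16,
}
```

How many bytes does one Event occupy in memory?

Info: 0..1  format  (1B, 1-aligned); 1..4  -- padding (3B); 4..8  pitch  (4B, 4-aligned); 8..9  mip_level  (1B, 1-aligned); 9..16  -- padding (7B); 16..24  layer  (8B, 8-aligned); sizeof = 24, alignof = 8
0..4  target  (4B, 2-aligned)
4..8  score  (4B, 2-aligned)
8..11  vy  (3B, 1-aligned)
11..12  -- padding (1B)
12..36  id  (24B, 2-aligned)
36..40  vx  (4B, 2-aligned)
40..42  x  (2B, 2-aligned)
42..50  y  (8B, 2-aligned)
50..52  ammo  (2B, 2-aligned)
sizeof = 52, alignof = 2

52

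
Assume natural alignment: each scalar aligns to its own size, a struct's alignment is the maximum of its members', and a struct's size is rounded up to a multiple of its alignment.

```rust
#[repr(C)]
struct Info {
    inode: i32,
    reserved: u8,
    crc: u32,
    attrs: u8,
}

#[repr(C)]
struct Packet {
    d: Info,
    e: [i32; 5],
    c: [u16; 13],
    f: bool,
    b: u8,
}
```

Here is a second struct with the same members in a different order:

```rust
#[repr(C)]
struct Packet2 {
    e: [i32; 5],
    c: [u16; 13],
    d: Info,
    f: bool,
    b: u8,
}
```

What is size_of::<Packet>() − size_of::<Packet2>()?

Info: inode at 0 (size 4, align 4) → ends 4; reserved at 4 (size 1, align 1) → ends 5; pad 3 to align 4 for crc; crc at 8 (size 4, align 4) → ends 12; attrs at 12 (size 1, align 1) → ends 13; tail pad 3 to reach multiple of 4; total 16 bytes, alignment 4
d at 0 (size 16, align 4) → ends 16
e at 16 (size 20, align 4) → ends 36
c at 36 (size 26, align 2) → ends 62
f at 62 (size 1, align 1) → ends 63
b at 63 (size 1, align 1) → ends 64
total 64 bytes, alignment 4
— Packet2 —
e at 0 (size 20, align 4) → ends 20
c at 20 (size 26, align 2) → ends 46
pad 2 to align 4 for d
d at 48 (size 16, align 4) → ends 64
f at 64 (size 1, align 1) → ends 65
b at 65 (size 1, align 1) → ends 66
tail pad 2 to reach multiple of 4
total 68 bytes, alignment 4
64 − 68 = -4

-4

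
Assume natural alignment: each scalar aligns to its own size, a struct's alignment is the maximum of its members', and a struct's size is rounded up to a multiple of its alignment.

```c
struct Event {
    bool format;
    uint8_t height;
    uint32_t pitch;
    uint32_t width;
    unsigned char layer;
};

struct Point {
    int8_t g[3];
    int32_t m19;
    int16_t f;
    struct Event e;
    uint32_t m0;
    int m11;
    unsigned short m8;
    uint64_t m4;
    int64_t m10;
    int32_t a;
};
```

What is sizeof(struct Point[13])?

832

Event: format at 0 (size 1, align 1) → ends 1; height at 1 (size 1, align 1) → ends 2; pad 2 to align 4 for pitch; pitch at 4 (size 4, align 4) → ends 8; width at 8 (size 4, align 4) → ends 12; layer at 12 (size 1, align 1) → ends 13; tail pad 3 to reach multiple of 4; total 16 bytes, alignment 4
g at 0 (size 3, align 1) → ends 3
pad 1 to align 4 for m19
m19 at 4 (size 4, align 4) → ends 8
f at 8 (size 2, align 2) → ends 10
pad 2 to align 4 for e
e at 12 (size 16, align 4) → ends 28
m0 at 28 (size 4, align 4) → ends 32
m11 at 32 (size 4, align 4) → ends 36
m8 at 36 (size 2, align 2) → ends 38
pad 2 to align 8 for m4
m4 at 40 (size 8, align 8) → ends 48
m10 at 48 (size 8, align 8) → ends 56
a at 56 (size 4, align 4) → ends 60
tail pad 4 to reach multiple of 8
total 64 bytes, alignment 8
array of 13: 13 × 64 = 832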